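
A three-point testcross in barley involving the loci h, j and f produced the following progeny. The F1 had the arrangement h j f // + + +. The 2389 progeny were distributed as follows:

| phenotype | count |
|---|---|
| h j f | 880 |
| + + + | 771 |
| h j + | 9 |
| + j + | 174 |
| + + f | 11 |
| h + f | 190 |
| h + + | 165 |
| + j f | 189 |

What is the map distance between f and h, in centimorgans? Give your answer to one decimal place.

The two rarest classes, h j + and + + f, are the double crossovers. Comparing them with the parentals, only the f allele has switched, so f is the middle locus and the order is j – f – h.
Crossovers in the f–h interval produce the single-crossover classes + j f and h + + (189 + 165 = 354) plus the double crossovers (20).
RF(f–h) = (354 + 20) / 2389 = 374/2389 = 0.1566 → 15.7 centimorgans.

15.7 centimorgans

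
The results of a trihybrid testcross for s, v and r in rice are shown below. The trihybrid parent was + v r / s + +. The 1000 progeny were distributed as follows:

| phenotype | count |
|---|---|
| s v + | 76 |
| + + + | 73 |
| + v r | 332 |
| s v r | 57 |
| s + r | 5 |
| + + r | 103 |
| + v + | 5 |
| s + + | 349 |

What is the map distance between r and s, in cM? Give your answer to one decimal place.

14.0 cM

The two rarest classes, + v + and s + r, are the double crossovers. Comparing them with the parentals, only the r allele has switched, so r is the middle locus and the order is s – r – v.
Crossovers in the s–r interval produce the single-crossover classes s v r and + + + (57 + 73 = 130) plus the double crossovers (10).
RF(s–r) = (130 + 10) / 1000 = 140/1000 = 0.1400 → 14.0 cM.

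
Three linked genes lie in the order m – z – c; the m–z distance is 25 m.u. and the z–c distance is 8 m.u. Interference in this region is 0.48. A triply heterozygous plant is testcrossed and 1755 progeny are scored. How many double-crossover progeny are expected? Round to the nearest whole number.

Map distances give recombination frequencies of 0.250 and 0.080 for the two intervals.
With interference 0.48 (so coincidence = 0.52), expected double-crossover frequency = 0.250 × 0.080 × 0.52 = 0.01040.
Expected number = 0.01040 × 1755 = 18.25 ≈ 18.

18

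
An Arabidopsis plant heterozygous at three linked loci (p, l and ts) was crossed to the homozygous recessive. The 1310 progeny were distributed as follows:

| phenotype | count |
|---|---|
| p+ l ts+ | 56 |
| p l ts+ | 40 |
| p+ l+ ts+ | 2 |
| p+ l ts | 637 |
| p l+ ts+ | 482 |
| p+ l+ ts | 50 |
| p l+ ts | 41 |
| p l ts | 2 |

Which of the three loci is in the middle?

p

The two most frequent reciprocal classes, p+ l ts and p l+ ts+, are the parental types, so the F1 was p+ l ts / p l+ ts+.
The two rarest classes, p l ts and p+ l+ ts+, are the double crossovers. Comparing them with the parentals, only the p allele has switched, so p is the middle locus and the order is l – p – ts.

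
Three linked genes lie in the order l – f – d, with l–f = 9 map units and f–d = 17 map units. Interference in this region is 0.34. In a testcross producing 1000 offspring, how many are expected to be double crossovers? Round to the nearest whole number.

10

Map distances give recombination frequencies of 0.090 and 0.170 for the two intervals.
With interference 0.34 (so coincidence = 0.66), expected double-crossover frequency = 0.090 × 0.170 × 0.66 = 0.01010.
Expected number = 0.01010 × 1000 = 10.10 ≈ 10.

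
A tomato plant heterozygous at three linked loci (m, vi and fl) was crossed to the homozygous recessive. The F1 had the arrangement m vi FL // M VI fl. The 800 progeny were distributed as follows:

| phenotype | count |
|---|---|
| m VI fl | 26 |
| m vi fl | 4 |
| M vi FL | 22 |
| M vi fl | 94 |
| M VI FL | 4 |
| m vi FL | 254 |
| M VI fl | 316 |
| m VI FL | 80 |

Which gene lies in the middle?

fl

The two rarest classes, m vi fl and M VI FL, are the double crossovers. Comparing them with the parentals, only the fl allele has switched, so fl is the middle locus and the order is vi – fl – m.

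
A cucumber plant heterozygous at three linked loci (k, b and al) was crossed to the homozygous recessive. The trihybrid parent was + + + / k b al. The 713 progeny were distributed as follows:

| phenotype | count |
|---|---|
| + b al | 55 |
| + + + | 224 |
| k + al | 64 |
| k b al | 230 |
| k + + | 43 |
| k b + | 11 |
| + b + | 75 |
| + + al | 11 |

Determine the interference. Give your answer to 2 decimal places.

The two rarest classes, + + al and k b +, are the double crossovers. Comparing them with the parentals, only the al allele has switched, so al is the middle locus and the order is b – al – k.
b–al: (139 + 22)/713 = 0.2258; al–k: (98 + 22)/713 = 0.1683.
Expected DCO frequency = 0.2258 × 0.1683 ≈ 0.03800; observed = 22/713 ≈ 0.03086.
Coefficient of coincidence = 0.03086/0.03800 ≈ 0.81; interference = 1 − 0.81 = 0.19.

0.19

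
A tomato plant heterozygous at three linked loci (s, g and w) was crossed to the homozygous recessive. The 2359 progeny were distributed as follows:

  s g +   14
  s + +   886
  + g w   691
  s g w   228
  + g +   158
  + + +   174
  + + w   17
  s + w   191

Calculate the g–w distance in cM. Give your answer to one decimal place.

16.1 cM

The two most frequent reciprocal classes, + g w and s + +, are the parental types, so the F1 was + g w / s + +.
The two rarest classes, + + w and s g +, are the double crossovers. Comparing them with the parentals, only the g allele has switched, so g is the middle locus and the order is w – g – s.
Crossovers in the w–g interval produce the single-crossover classes + g + and s + w (158 + 191 = 349) plus the double crossovers (31).
RF(w–g) = (349 + 31) / 2359 = 380/2359 = 0.1611 → 16.1 cM.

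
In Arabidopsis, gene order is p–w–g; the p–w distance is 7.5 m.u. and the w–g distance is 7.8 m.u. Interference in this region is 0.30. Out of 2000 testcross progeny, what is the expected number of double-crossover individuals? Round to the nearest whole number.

8

Map distances give recombination frequencies of 0.075 and 0.078 for the two intervals.
With interference 0.30 (so coincidence = 0.70), expected double-crossover frequency = 0.075 × 0.078 × 0.70 = 0.00409.
Expected number = 0.00409 × 2000 = 8.19 ≈ 8.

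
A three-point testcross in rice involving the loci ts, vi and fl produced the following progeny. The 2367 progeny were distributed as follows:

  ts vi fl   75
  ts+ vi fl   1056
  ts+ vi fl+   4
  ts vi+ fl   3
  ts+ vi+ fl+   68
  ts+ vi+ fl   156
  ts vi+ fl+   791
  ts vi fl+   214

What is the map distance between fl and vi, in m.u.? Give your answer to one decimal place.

15.9 m.u.

The two most frequent reciprocal classes, ts vi+ fl+ and ts+ vi fl, are the parental types, so the F1 was ts vi+ fl+ / ts+ vi fl.
The two rarest classes, ts vi+ fl and ts+ vi fl+, are the double crossovers. Comparing them with the parentals, only the fl allele has switched, so fl is the middle locus and the order is vi – fl – ts.
Crossovers in the vi–fl interval produce the single-crossover classes ts vi fl+ and ts+ vi+ fl (214 + 156 = 370) plus the double crossovers (7).
RF(vi–fl) = (370 + 7) / 2367 = 377/2367 = 0.1593 → 15.9 m.u.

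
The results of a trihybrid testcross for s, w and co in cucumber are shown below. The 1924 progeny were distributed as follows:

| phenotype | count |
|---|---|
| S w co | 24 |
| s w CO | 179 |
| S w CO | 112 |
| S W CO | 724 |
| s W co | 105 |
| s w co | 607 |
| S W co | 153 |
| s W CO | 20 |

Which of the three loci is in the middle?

s

The two most frequent reciprocal classes, s w co and S W CO, are the parental types, so the F1 was s w co / S W CO.
The two rarest classes, S w co and s W CO, are the double crossovers. Comparing them with the parentals, only the s allele has switched, so s is the middle locus and the order is co – s – w.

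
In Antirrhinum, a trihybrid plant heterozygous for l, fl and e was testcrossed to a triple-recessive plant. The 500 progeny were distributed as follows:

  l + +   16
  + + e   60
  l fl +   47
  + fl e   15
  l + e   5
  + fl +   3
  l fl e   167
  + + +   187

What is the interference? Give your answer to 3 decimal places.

0.108

The two most frequent reciprocal classes, + + + and l fl e, are the parental types, so the F1 was + + + / l fl e.
The two rarest classes, + fl + and l + e, are the double crossovers. Comparing them with the parentals, only the fl allele has switched, so fl is the middle locus and the order is e – fl – l.
e–fl: (107 + 8)/500 = 0.2300; fl–l: (31 + 8)/500 = 0.0780.
Expected DCO frequency = 0.2300 × 0.0780 ≈ 0.01794; observed = 8/500 ≈ 0.01600.
Coefficient of coincidence = 0.01600/0.01794 ≈ 0.892; interference = 1 − 0.892 = 0.108.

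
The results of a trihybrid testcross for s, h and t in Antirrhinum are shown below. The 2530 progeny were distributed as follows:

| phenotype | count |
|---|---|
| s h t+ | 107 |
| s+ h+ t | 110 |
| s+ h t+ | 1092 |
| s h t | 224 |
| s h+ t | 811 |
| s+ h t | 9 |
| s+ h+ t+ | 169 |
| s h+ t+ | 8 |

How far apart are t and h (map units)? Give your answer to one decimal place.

16.2 map units

The two most frequent reciprocal classes, s+ h t+ and s h+ t, are the parental types, so the F1 was s+ h t+ / s h+ t.
The two rarest classes, s+ h t and s h+ t+, are the double crossovers. Comparing them with the parentals, only the t allele has switched, so t is the middle locus and the order is s – t – h.
Crossovers in the t–h interval produce the single-crossover classes s+ h+ t+ and s h t (169 + 224 = 393) plus the double crossovers (17).
RF(t–h) = (393 + 17) / 2530 = 410/2530 = 0.1621 → 16.2 map units.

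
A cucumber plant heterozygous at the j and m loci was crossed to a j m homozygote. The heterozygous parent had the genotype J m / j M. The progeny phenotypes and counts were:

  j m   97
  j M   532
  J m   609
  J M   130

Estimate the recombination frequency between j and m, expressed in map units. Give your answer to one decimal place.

The recombinant classes are J M and j m: 130 + 97 = 227.
Recombination frequency = 227/1368 = 0.1659 ≈ 16.6%, i.e. 16.6 map units.

16.6 map units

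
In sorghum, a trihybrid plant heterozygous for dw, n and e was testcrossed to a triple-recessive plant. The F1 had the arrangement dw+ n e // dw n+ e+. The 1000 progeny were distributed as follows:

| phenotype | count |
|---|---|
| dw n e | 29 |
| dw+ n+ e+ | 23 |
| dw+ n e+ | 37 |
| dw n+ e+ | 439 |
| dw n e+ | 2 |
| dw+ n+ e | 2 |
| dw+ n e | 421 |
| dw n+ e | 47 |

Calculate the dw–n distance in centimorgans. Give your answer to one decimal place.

5.6 centimorgans

The two rarest classes, dw+ n+ e and dw n e+, are the double crossovers. Comparing them with the parentals, only the n allele has switched, so n is the middle locus and the order is e – n – dw.
Crossovers in the n–dw interval produce the single-crossover classes dw n e and dw+ n+ e+ (29 + 23 = 52) plus the double crossovers (4).
RF(n–dw) = (52 + 4) / 1000 = 56/1000 = 0.0560 → 5.6 centimorgans.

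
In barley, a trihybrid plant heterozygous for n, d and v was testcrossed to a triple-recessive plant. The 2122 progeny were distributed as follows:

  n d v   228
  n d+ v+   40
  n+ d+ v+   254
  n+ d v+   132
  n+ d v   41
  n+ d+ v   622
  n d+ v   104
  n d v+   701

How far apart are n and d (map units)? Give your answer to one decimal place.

The two most frequent reciprocal classes, n d v+ and n+ d+ v, are the parental types, so the F1 was n d v+ / n+ d+ v.
The two rarest classes, n d+ v+ and n+ d v, are the double crossovers. Comparing them with the parentals, only the d allele has switched, so d is the middle locus and the order is n – d – v.
Crossovers in the n–d interval produce the single-crossover classes n+ d v+ and n d+ v (132 + 104 = 236) plus the double crossovers (81).
RF(n–d) = (236 + 81) / 2122 = 317/2122 = 0.1494 → 14.9 map units.

14.9 map units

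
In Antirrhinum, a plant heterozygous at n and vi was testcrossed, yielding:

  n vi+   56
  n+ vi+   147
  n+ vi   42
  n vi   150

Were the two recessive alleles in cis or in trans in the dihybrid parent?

The two most frequent classes are n+ vi+ (147) and n vi (150); these are the parental (non-recombinant) types.
So the F1 carried n+ vi+ on one chromosome and n vi on the other — the recessive alleles are on the same chromosome (cis / coupling).

cis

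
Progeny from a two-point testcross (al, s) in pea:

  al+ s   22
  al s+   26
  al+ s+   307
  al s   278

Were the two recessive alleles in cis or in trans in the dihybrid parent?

cis

The two most frequent classes are al+ s+ (307) and al s (278); these are the parental (non-recombinant) types.
So the F1 carried al+ s+ on one chromosome and al s on the other — the recessive alleles are on the same chromosome (cis / coupling).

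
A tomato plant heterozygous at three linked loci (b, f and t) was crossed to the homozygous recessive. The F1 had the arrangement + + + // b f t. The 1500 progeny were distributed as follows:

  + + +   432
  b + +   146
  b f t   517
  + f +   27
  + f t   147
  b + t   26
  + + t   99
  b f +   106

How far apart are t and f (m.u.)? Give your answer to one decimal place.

17.2 m.u.

The two rarest classes, + f + and b + t, are the double crossovers. Comparing them with the parentals, only the f allele has switched, so f is the middle locus and the order is t – f – b.
Crossovers in the t–f interval produce the single-crossover classes + + t and b f + (99 + 106 = 205) plus the double crossovers (53).
RF(t–f) = (205 + 53) / 1500 = 258/1500 = 0.1720 → 17.2 m.u.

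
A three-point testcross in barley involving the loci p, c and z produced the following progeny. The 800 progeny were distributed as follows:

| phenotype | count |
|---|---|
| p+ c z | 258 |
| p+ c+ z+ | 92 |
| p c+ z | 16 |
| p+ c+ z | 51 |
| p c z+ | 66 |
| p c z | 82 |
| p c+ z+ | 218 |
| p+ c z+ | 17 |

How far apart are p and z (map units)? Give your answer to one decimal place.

25.9 map units

The two most frequent reciprocal classes, p c+ z+ and p+ c z, are the parental types, so the F1 was p c+ z+ / p+ c z.
The two rarest classes, p c+ z and p+ c z+, are the double crossovers. Comparing them with the parentals, only the z allele has switched, so z is the middle locus and the order is p – z – c.
Crossovers in the p–z interval produce the single-crossover classes p+ c+ z+ and p c z (92 + 82 = 174) plus the double crossovers (33).
RF(p–z) = (174 + 33) / 800 = 207/800 = 0.2587 → 25.9 map units.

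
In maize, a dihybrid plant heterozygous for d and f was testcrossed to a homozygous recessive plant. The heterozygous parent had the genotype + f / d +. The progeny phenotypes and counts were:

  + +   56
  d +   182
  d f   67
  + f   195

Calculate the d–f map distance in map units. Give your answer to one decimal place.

The recombinant classes are + + and d f: 56 + 67 = 123.
Recombination frequency = 123/500 = 0.2460 ≈ 24.6%, i.e. 24.6 map units.

24.6 map units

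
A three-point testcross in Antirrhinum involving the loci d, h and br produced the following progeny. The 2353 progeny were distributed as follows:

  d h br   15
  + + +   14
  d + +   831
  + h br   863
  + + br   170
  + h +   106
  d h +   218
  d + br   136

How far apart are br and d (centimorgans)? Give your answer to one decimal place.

11.5 centimorgans

The two most frequent reciprocal classes, + h br and d + +, are the parental types, so the F1 was + h br / d + +.
The two rarest classes, d h br and + + +, are the double crossovers. Comparing them with the parentals, only the d allele has switched, so d is the middle locus and the order is h – d – br.
Crossovers in the d–br interval produce the single-crossover classes + h + and d + br (106 + 136 = 242) plus the double crossovers (29).
RF(d–br) = (242 + 29) / 2353 = 271/2353 = 0.1152 → 11.5 centimorgans.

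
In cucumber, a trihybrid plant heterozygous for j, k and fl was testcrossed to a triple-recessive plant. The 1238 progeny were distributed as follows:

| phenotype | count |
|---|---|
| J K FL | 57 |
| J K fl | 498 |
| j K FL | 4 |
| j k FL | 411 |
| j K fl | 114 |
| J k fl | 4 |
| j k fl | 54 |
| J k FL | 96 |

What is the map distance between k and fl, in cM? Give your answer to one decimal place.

The two most frequent reciprocal classes, j k FL and J K fl, are the parental types, so the F1 was j k FL / J K fl.
The two rarest classes, j K FL and J k fl, are the double crossovers. Comparing them with the parentals, only the k allele has switched, so k is the middle locus and the order is j – k – fl.
Crossovers in the k–fl interval produce the single-crossover classes j k fl and J K FL (54 + 57 = 111) plus the double crossovers (8).
RF(k–fl) = (111 + 8) / 1238 = 119/1238 = 0.0961 → 9.6 cM.

9.6 cM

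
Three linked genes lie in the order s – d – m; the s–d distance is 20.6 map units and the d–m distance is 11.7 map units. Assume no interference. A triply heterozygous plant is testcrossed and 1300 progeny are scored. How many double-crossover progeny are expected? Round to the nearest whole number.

31

Map distances give recombination frequencies of 0.206 and 0.117 for the two intervals.
With no interference, expected double-crossover frequency = 0.206 × 0.117 = 0.02410.
Expected number = 0.02410 × 1300 = 31.33 ≈ 31.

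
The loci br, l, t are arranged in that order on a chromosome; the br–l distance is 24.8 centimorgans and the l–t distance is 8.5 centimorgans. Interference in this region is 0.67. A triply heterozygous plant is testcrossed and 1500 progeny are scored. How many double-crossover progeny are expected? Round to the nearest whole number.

Map distances give recombination frequencies of 0.248 and 0.085 for the two intervals.
With interference 0.67 (so coincidence = 0.33), expected double-crossover frequency = 0.248 × 0.085 × 0.33 = 0.00696.
Expected number = 0.00696 × 1500 = 10.43 ≈ 10.

10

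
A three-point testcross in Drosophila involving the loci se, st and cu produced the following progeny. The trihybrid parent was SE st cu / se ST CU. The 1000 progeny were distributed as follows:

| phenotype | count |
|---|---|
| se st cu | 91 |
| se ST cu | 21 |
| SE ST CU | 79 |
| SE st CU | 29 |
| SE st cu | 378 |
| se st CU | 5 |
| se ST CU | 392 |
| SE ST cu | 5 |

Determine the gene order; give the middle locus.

st

The two rarest classes, SE ST cu and se st CU, are the double crossovers. Comparing them with the parentals, only the st allele has switched, so st is the middle locus and the order is se – st – cu.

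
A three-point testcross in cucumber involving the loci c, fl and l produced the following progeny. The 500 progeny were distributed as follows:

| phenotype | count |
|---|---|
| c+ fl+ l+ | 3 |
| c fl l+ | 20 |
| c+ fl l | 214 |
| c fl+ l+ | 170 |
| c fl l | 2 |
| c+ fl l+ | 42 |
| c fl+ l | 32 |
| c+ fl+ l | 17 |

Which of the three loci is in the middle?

The two most frequent reciprocal classes, c+ fl l and c fl+ l+, are the parental types, so the F1 was c+ fl l / c fl+ l+.
The two rarest classes, c fl l and c+ fl+ l+, are the double crossovers. Comparing them with the parentals, only the c allele has switched, so c is the middle locus and the order is fl – c – l.

c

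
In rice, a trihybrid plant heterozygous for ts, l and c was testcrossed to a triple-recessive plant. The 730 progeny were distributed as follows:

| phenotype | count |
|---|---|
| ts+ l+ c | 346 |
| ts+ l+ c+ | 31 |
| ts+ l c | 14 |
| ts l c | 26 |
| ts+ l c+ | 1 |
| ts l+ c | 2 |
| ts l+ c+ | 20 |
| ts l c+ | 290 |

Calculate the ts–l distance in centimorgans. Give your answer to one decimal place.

The two most frequent reciprocal classes, ts+ l+ c and ts l c+, are the parental types, so the F1 was ts+ l+ c / ts l c+.
The two rarest classes, ts l+ c and ts+ l c+, are the double crossovers. Comparing them with the parentals, only the ts allele has switched, so ts is the middle locus and the order is l – ts – c.
Crossovers in the l–ts interval produce the single-crossover classes ts+ l c and ts l+ c+ (14 + 20 = 34) plus the double crossovers (3).
RF(l–ts) = (34 + 3) / 730 = 37/730 = 0.0507 → 5.1 centimorgans.

5.1 centimorgans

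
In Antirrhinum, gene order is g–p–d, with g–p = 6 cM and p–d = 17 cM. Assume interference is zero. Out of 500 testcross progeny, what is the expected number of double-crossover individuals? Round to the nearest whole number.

5

Map distances give recombination frequencies of 0.060 and 0.170 for the two intervals.
With no interference, expected double-crossover frequency = 0.060 × 0.170 = 0.01020.
Expected number = 0.01020 × 500 = 5.10 ≈ 5.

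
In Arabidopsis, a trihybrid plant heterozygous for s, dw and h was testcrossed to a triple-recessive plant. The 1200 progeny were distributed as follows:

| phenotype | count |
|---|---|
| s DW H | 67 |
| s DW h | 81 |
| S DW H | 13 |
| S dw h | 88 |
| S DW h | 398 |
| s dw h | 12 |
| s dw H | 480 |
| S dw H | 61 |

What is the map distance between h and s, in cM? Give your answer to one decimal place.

13.9 cM

The two most frequent reciprocal classes, s dw H and S DW h, are the parental types, so the F1 was s dw H / S DW h.
The two rarest classes, s dw h and S DW H, are the double crossovers. Comparing them with the parentals, only the h allele has switched, so h is the middle locus and the order is dw – h – s.
Crossovers in the h–s interval produce the single-crossover classes S dw H and s DW h (61 + 81 = 142) plus the double crossovers (25).
RF(h–s) = (142 + 25) / 1200 = 167/1200 = 0.1392 → 13.9 cM.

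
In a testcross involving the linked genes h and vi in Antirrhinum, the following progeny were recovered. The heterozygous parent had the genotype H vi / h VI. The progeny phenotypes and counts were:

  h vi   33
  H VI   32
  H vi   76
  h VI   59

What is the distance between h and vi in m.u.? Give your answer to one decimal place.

32.5 m.u.

The recombinant classes are H VI and h vi: 32 + 33 = 65.
Recombination frequency = 65/200 = 0.3250 ≈ 32.5%, i.e. 32.5 m.u.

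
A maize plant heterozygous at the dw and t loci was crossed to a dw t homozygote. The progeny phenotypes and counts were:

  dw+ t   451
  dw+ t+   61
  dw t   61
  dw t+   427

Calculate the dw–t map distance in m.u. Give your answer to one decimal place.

12.2 m.u.

The two most frequent classes, dw+ t (451) and dw t+ (427), are the parental types, so the F1 was dw+ t / dw t+.
The recombinant classes are dw+ t+ and dw t: 61 + 61 = 122.
Recombination frequency = 122/1000 = 0.1220 ≈ 12.2%, i.e. 12.2 m.u.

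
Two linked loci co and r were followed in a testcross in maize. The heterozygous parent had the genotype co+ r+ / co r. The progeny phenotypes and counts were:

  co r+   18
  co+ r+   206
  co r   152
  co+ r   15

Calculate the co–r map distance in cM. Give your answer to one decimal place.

The recombinant classes are co+ r and co r+: 15 + 18 = 33.
Recombination frequency = 33/391 = 0.0844 ≈ 8.4%, i.e. 8.4 cM.

8.4 cM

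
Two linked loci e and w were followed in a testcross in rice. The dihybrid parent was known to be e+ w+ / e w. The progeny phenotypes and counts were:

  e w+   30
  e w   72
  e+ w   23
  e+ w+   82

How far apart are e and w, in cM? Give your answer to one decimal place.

25.6 cM

The recombinant classes are e+ w and e w+: 23 + 30 = 53.
Recombination frequency = 53/207 = 0.2560 ≈ 25.6%, i.e. 25.6 cM.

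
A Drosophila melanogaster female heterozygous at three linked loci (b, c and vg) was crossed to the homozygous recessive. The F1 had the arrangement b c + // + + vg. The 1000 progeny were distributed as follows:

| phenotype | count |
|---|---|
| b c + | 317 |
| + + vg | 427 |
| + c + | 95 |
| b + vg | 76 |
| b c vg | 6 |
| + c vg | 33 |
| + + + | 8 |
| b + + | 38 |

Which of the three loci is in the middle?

The two rarest classes, b c vg and + + +, are the double crossovers. Comparing them with the parentals, only the vg allele has switched, so vg is the middle locus and the order is c – vg – b.

vg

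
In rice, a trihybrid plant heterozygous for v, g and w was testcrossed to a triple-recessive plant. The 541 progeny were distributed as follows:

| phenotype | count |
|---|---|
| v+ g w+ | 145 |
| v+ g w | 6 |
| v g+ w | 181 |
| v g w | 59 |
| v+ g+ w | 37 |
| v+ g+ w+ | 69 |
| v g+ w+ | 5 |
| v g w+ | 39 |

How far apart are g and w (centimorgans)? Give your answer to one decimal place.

The two most frequent reciprocal classes, v g+ w and v+ g w+, are the parental types, so the F1 was v g+ w / v+ g w+.
The two rarest classes, v g+ w+ and v+ g w, are the double crossovers. Comparing them with the parentals, only the w allele has switched, so w is the middle locus and the order is g – w – v.
Crossovers in the g–w interval produce the single-crossover classes v g w and v+ g+ w+ (59 + 69 = 128) plus the double crossovers (11).
RF(g–w) = (128 + 11) / 541 = 139/541 = 0.2569 → 25.7 centimorgans.

25.7 centimorgans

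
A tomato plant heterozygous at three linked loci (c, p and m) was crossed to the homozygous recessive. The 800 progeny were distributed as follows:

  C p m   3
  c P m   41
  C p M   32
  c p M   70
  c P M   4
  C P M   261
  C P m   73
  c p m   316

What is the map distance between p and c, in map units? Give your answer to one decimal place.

The two most frequent reciprocal classes, C P M and c p m, are the parental types, so the F1 was C P M / c p m.
The two rarest classes, c P M and C p m, are the double crossovers. Comparing them with the parentals, only the c allele has switched, so c is the middle locus and the order is m – c – p.
Crossovers in the c–p interval produce the single-crossover classes C p M and c P m (32 + 41 = 73) plus the double crossovers (7).
RF(c–p) = (73 + 7) / 800 = 80/800 = 0.1000 → 10.0 map units.

10.0 map units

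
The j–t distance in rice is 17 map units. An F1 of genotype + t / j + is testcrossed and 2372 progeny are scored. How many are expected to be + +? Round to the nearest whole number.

A map distance of 17 map units corresponds to a recombination frequency of 0.170.
The F1 is + t / j +, so + + is a recombinant gamete class with expected frequency r/2 = 0.170/2 = 0.0850.
Expected number = 0.0850 × 2372 = 201.62 ≈ 202.

202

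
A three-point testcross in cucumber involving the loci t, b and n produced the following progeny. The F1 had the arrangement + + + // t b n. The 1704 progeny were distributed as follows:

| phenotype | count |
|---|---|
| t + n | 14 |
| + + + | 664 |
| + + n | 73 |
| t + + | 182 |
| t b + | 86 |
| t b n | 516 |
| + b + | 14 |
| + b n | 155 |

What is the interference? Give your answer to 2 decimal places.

The two rarest classes, + b + and t + n, are the double crossovers. Comparing them with the parentals, only the b allele has switched, so b is the middle locus and the order is n – b – t.
n–b: (159 + 28)/1704 = 0.1097; b–t: (337 + 28)/1704 = 0.2142.
Expected DCO frequency = 0.1097 × 0.2142 ≈ 0.02350; observed = 28/1704 ≈ 0.01643.
Coefficient of coincidence = 0.01643/0.02350 ≈ 0.70; interference = 1 − 0.70 = 0.30.

0.30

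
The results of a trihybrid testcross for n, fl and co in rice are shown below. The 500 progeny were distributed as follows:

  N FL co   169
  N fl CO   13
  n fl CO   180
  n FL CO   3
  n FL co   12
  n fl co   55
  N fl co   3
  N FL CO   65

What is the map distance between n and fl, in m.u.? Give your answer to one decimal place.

6.2 m.u.

The two most frequent reciprocal classes, N FL co and n fl CO, are the parental types, so the F1 was N FL co / n fl CO.
The two rarest classes, N fl co and n FL CO, are the double crossovers. Comparing them with the parentals, only the fl allele has switched, so fl is the middle locus and the order is co – fl – n.
Crossovers in the fl–n interval produce the single-crossover classes n FL co and N fl CO (12 + 13 = 25) plus the double crossovers (6).
RF(fl–n) = (25 + 6) / 500 = 31/500 = 0.0620 → 6.2 m.u.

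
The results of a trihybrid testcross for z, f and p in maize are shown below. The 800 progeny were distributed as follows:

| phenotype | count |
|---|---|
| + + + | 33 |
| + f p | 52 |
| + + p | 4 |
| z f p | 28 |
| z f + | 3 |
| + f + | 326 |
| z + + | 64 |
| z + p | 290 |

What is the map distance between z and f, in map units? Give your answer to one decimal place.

The two most frequent reciprocal classes, z + p and + f +, are the parental types, so the F1 was z + p / + f +.
The two rarest classes, + + p and z f +, are the double crossovers. Comparing them with the parentals, only the z allele has switched, so z is the middle locus and the order is f – z – p.
Crossovers in the f–z interval produce the single-crossover classes z f p and + + + (28 + 33 = 61) plus the double crossovers (7).
RF(f–z) = (61 + 7) / 800 = 68/800 = 0.0850 → 8.5 map units.

8.5 map units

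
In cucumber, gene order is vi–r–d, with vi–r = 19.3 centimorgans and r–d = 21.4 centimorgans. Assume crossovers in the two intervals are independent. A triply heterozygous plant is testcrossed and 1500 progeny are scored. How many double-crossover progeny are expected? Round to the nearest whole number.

Map distances give recombination frequencies of 0.193 and 0.214 for the two intervals.
With no interference, expected double-crossover frequency = 0.193 × 0.214 = 0.04130.
Expected number = 0.04130 × 1500 = 61.95 ≈ 62.

62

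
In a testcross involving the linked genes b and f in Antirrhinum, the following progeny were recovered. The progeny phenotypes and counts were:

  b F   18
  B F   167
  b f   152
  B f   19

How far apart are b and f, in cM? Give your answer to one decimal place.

The two most frequent classes, B F (167) and b f (152), are the parental types, so the F1 was B F / b f.
The recombinant classes are B f and b F: 19 + 18 = 37.
Recombination frequency = 37/356 = 0.1039 ≈ 10.4%, i.e. 10.4 cM.

10.4 cM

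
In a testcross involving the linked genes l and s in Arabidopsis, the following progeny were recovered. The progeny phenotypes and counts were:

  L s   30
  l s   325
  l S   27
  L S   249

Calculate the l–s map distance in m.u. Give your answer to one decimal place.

The two most frequent classes, L S (249) and l s (325), are the parental types, so the F1 was L S / l s.
The recombinant classes are L s and l S: 30 + 27 = 57.
Recombination frequency = 57/631 = 0.0903 ≈ 9.0%, i.e. 9.0 m.u.

9.0 m.u.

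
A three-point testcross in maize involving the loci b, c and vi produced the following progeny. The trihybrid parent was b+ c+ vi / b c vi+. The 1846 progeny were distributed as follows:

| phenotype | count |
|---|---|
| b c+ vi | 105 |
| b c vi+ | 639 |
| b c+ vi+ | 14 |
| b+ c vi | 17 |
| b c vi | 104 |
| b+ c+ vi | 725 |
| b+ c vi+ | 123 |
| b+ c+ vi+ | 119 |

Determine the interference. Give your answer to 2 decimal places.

0.13

The two rarest classes, b+ c vi and b c+ vi+, are the double crossovers. Comparing them with the parentals, only the c allele has switched, so c is the middle locus and the order is b – c – vi.
b–c: (228 + 31)/1846 = 0.1403; c–vi: (223 + 31)/1846 = 0.1376.
Expected DCO frequency = 0.1403 × 0.1376 ≈ 0.01931; observed = 31/1846 ≈ 0.01679.
Coefficient of coincidence = 0.01679/0.01931 ≈ 0.87; interference = 1 − 0.87 = 0.13.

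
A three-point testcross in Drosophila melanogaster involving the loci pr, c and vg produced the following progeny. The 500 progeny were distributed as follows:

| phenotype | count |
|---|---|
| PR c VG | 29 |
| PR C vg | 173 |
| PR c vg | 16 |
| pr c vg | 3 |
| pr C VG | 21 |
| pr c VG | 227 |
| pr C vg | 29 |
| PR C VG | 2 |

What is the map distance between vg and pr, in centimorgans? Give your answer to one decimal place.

12.6 centimorgans

The two most frequent reciprocal classes, pr c VG and PR C vg, are the parental types, so the F1 was pr c VG / PR C vg.
The two rarest classes, pr c vg and PR C VG, are the double crossovers. Comparing them with the parentals, only the vg allele has switched, so vg is the middle locus and the order is c – vg – pr.
Crossovers in the vg–pr interval produce the single-crossover classes PR c VG and pr C vg (29 + 29 = 58) plus the double crossovers (5).
RF(vg–pr) = (58 + 5) / 500 = 63/500 = 0.1260 → 12.6 centimorgans.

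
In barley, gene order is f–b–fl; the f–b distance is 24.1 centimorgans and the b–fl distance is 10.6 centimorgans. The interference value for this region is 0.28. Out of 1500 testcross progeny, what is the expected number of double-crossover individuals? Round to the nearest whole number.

28

Map distances give recombination frequencies of 0.241 and 0.106 for the two intervals.
With interference 0.28 (so coincidence = 0.72), expected double-crossover frequency = 0.241 × 0.106 × 0.72 = 0.01839.
Expected number = 0.01839 × 1500 = 27.59 ≈ 28.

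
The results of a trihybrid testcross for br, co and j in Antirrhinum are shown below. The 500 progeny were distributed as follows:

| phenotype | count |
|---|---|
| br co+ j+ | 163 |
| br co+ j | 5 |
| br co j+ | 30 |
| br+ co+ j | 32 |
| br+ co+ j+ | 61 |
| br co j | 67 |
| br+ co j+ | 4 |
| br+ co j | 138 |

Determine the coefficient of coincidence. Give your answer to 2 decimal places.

0.46

The two most frequent reciprocal classes, br+ co j and br co+ j+, are the parental types, so the F1 was br+ co j / br co+ j+.
The two rarest classes, br+ co j+ and br co+ j, are the double crossovers. Comparing them with the parentals, only the j allele has switched, so j is the middle locus and the order is br – j – co.
br–j: (128 + 9)/500 = 0.2740; j–co: (62 + 9)/500 = 0.1420.
Expected DCO frequency = 0.2740 × 0.1420 ≈ 0.03891; observed = 9/500 ≈ 0.01800.
Coefficient of coincidence = 0.01800/0.03891 ≈ 0.46.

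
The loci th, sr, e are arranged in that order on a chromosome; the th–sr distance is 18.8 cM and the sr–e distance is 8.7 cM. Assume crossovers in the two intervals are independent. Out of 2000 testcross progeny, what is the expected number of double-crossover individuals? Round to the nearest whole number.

Map distances give recombination frequencies of 0.188 and 0.087 for the two intervals.
With no interference, expected double-crossover frequency = 0.188 × 0.087 = 0.01636.
Expected number = 0.01636 × 2000 = 32.71 ≈ 33.

33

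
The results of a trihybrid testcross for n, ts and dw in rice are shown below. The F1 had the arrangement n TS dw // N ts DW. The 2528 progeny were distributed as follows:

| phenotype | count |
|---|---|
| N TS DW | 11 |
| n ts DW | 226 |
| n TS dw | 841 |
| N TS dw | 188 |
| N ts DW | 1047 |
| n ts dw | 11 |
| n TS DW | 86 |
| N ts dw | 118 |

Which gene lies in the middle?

ts

The two rarest classes, n ts dw and N TS DW, are the double crossovers. Comparing them with the parentals, only the ts allele has switched, so ts is the middle locus and the order is dw – ts – n.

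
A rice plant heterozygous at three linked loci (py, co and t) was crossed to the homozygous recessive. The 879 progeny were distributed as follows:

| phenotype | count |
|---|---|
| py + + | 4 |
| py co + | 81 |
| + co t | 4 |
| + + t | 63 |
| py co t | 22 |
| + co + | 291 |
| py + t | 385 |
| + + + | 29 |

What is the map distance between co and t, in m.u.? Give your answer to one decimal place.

The two most frequent reciprocal classes, + co + and py + t, are the parental types, so the F1 was + co + / py + t.
The two rarest classes, + co t and py + +, are the double crossovers. Comparing them with the parentals, only the t allele has switched, so t is the middle locus and the order is co – t – py.
Crossovers in the co–t interval produce the single-crossover classes + + + and py co t (29 + 22 = 51) plus the double crossovers (8).
RF(co–t) = (51 + 8) / 879 = 59/879 = 0.0671 → 6.7 m.u.

6.7 m.u.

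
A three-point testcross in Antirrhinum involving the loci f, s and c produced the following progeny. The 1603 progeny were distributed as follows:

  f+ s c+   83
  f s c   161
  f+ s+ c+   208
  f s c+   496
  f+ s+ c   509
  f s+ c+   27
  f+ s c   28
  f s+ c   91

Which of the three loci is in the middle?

The two most frequent reciprocal classes, f s c+ and f+ s+ c, are the parental types, so the F1 was f s c+ / f+ s+ c.
The two rarest classes, f s+ c+ and f+ s c, are the double crossovers. Comparing them with the parentals, only the s allele has switched, so s is the middle locus and the order is c – s – f.

s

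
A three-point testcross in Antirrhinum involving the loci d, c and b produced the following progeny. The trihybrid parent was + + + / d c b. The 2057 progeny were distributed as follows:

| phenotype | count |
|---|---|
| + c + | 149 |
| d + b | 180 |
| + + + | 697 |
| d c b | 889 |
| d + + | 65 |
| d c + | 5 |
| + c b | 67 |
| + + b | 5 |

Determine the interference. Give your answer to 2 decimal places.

The two rarest classes, + + b and d c +, are the double crossovers. Comparing them with the parentals, only the b allele has switched, so b is the middle locus and the order is c – b – d.
c–b: (329 + 10)/2057 = 0.1648; b–d: (132 + 10)/2057 = 0.0690.
Expected DCO frequency = 0.1648 × 0.0690 ≈ 0.01137; observed = 10/2057 ≈ 0.00486.
Coefficient of coincidence = 0.00486/0.01137 ≈ 0.43; interference = 1 − 0.43 = 0.57.

0.57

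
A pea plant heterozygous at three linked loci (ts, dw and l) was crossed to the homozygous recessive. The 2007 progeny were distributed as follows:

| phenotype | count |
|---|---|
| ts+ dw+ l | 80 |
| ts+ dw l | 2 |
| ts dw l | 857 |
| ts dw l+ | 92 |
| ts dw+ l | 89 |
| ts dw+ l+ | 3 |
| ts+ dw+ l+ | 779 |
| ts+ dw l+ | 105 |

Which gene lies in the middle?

The two most frequent reciprocal classes, ts+ dw+ l+ and ts dw l, are the parental types, so the F1 was ts+ dw+ l+ / ts dw l.
The two rarest classes, ts dw+ l+ and ts+ dw l, are the double crossovers. Comparing them with the parentals, only the ts allele has switched, so ts is the middle locus and the order is dw – ts – l.

ts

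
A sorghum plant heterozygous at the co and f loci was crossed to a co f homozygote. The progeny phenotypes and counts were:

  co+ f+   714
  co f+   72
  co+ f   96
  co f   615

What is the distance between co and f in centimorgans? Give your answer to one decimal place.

The two most frequent classes, co+ f+ (714) and co f (615), are the parental types, so the F1 was co+ f+ / co f.
The recombinant classes are co+ f and co f+: 96 + 72 = 168.
Recombination frequency = 168/1497 = 0.1122 ≈ 11.2%, i.e. 11.2 centimorgans.

11.2 centimorgans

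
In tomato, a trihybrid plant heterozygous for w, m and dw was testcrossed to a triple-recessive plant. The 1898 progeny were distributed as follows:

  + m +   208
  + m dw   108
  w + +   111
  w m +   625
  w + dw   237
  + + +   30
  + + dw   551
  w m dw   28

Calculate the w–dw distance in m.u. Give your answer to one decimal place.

The two most frequent reciprocal classes, w m + and + + dw, are the parental types, so the F1 was w m + / + + dw.
The two rarest classes, w m dw and + + +, are the double crossovers. Comparing them with the parentals, only the dw allele has switched, so dw is the middle locus and the order is w – dw – m.
Crossovers in the w–dw interval produce the single-crossover classes + m + and w + dw (208 + 237 = 445) plus the double crossovers (58).
RF(w–dw) = (445 + 58) / 1898 = 503/1898 = 0.2650 → 26.5 m.u.

26.5 m.u.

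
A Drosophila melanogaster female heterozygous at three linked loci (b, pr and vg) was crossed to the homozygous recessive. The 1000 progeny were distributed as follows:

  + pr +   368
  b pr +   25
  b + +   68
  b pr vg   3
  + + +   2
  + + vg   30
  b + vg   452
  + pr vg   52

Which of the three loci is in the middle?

The two most frequent reciprocal classes, b + vg and + pr +, are the parental types, so the F1 was b + vg / + pr +.
The two rarest classes, b pr vg and + + +, are the double crossovers. Comparing them with the parentals, only the pr allele has switched, so pr is the middle locus and the order is vg – pr – b.

pr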